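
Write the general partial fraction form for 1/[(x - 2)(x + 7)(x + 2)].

Three distinct linear factors: A/(x - 2) + B/(x + 7) + C/(x + 2)


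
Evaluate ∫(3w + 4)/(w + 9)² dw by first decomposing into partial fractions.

Decompose: α = 3, β = 3·(-9) + 4 = -23, so (3w + 4)/(w + 9)² = 3/(w + 9) - 23/(w + 9)². Integrate: ∫ α/(w + 9) dw = 3 ln|(w + 9)|; ∫ β/(w + 9)² dw = 23/(w + 9). Sum: 3 ln|(w + 9)| + 23/(w + 9) + C


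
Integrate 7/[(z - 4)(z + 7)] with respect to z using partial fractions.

Decompose: 7/[(z - 4)(z + 7)] = (7/11)/(z - 4) - (7/11)/(z + 7). Integrate each term: (7/11) ln|(z - 4)| - (7/11) ln|(z + 7)| + C


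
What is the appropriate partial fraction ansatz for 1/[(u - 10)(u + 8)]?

Distinct linear factors: P/(u - 10) + Q/(u + 8)


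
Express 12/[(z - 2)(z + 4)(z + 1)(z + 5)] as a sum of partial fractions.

Using Heaviside cover-up: (2/21)/(z - 2) + (2/3)/(z + 4) - (1/3)/(z + 1) - (3/7)/(z + 5)


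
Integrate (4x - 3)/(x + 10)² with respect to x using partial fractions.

Decompose: P = 4, Q = 4·(-10) - 3 = -43, so (4x - 3)/(x + 10)² = 4/(x + 10) - 43/(x + 10)². Integrate: ∫ P/(x + 10) dx = 4 ln|(x + 10)|; ∫ Q/(x + 10)² dx = 43/(x + 10). Sum: 4 ln|(x + 10)| + 43/(x + 10) + C


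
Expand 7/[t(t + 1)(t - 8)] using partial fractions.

Using cover-up method: A = -7/8, B = 7/9, C = 7/72
Result: (-7/8)/t + (7/9)/(t + 1) + (7/72)/(t - 8)


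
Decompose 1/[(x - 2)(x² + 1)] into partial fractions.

Cover-up at x = 2: P = 1/(2² + 1) = 1/5. Then Q = -P = -1/5, R = -P·(0 + 2) = -2/5
Result: (1/5)/(x - 2) - ((1/5)x + 2/5)/(x² + 1)


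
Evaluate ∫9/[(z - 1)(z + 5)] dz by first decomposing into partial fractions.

Decompose: 9/[(z - 1)(z + 5)] = (3/2)/(z - 1) - (3/2)/(z + 5). Integrate each term: (3/2) ln|(z - 1)| - (3/2) ln|(z + 5)| + C


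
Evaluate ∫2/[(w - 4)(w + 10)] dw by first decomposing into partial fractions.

Decompose: 2/[(w - 4)(w + 10)] = (1/7)/(w - 4) - (1/7)/(w + 10). Integrate each term: (1/7) ln|(w - 4)| - (1/7) ln|(w + 10)| + C


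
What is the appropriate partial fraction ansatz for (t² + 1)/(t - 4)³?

Repeated linear factor (power 3): P/(t - 4) + Q/(t - 4)² + R/(t - 4)³


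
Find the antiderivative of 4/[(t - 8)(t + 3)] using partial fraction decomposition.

Decompose: 4/[(t - 8)(t + 3)] = (4/11)/(t - 8) - (4/11)/(t + 3). Integrate each term: (4/11) ln|(t - 8)| - (4/11) ln|(t + 3)| + C


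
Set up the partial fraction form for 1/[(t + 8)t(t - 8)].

Three distinct linear factors: P/(t + 8) + Q/t + R/(t - 8)


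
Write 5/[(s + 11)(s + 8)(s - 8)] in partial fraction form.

Using cover-up method: α = 5/57, β = -5/48, γ = 5/304
Result: (5/57)/(s + 11) - (5/48)/(s + 8) + (5/304)/(s - 8)


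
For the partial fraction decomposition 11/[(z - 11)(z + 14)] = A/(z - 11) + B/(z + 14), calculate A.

Cover-up at z = 11: A = 11/(11 + 14) = 11/25


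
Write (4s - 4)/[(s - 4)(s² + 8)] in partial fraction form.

At s=4: P = (4·4 - 4)/(4² + 8) = 1/2. Q = -P = -1/2, R = 4 - 4·P = 2
Result: (1/2)/(s - 4) - ((1/2)s - 2)/(s² + 8)


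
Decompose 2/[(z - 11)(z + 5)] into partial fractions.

2/(z - 11)(z + 5) = P/(z - 11) + Q/(z + 5). P = 2/(11 + 5) = 1/8, Q = 2/(-5 - 11) = -1/8
Result: (1/8)/(z - 11) - (1/8)/(z + 5)


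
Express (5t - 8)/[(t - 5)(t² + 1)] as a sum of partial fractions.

At t=5: P = (5·5 - 8)/(5² + 1) = 17/26. Q = -P = -17/26, R = 5 - 5·P = 45/26
Result: (17/26)/(t - 5) - ((17/26)t - 45/26)/(t² + 1)


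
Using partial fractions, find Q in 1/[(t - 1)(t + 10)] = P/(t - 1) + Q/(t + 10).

Cover-up at t = -10: Q = 1/(-10 - 1) = -1/11


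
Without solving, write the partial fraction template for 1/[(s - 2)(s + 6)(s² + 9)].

Two linear + quadratic: P/(s - 2) + Q/(s + 6) + (Rs + S)/(s² + 9)


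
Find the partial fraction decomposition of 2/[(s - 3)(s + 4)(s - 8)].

Using cover-up method: α = -2/35, β = 1/42, γ = 1/30
Result: (-2/35)/(s - 3) + (1/42)/(s + 4) + (1/30)/(s - 8)


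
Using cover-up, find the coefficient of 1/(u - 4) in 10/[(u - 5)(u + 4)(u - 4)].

Cover (u - 4), set u=4: 10/[(4 - 5)(4 + 4)] = -5/4


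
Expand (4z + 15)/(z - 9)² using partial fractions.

(4z + 15) = P(z - 9) + Q. At z = 9: Q = 4·9 + 15 = 51. Coeff of z: P = 4
Result: 4/(z - 9) + 51/(z - 9)²


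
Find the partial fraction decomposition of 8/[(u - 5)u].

8/(u - 5)u = A/(u - 5) + B/u. A = 8/(5 - 0) = 8/5, B = 8/(0 - 5) = -8/5
Result: (8/5)/(u - 5) - (8/5)/u


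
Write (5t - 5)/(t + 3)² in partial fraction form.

(5t - 5) = A(t + 3) + B. At t = -3: B = 5·(-3) - 5 = -20. Coeff of t: A = 5
Result: 5/(t + 3) - 20/(t + 3)²


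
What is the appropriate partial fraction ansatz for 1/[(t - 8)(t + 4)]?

Distinct linear factors: α/(t - 8) + β/(t + 4)


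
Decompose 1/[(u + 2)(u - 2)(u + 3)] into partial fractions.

Using cover-up method: P = -1/4, Q = 1/20, R = 1/5
Result: (-1/4)/(u + 2) + (1/20)/(u - 2) + (1/5)/(u + 3)


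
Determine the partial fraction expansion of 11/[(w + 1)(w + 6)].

11/(w + 1)(w + 6) = P/(w + 1) + Q/(w + 6). P = 11/(-1 + 6) = 11/5, Q = 11/(-6 + 1) = -11/5
Result: (11/5)/(w + 1) - (11/5)/(w + 6)


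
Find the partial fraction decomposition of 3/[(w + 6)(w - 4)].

3/(w + 6)(w - 4) = A/(w + 6) + B/(w - 4). A = 3/(-6 - 4) = -3/10, B = 3/(4 + 6) = 3/10
Result: (-3/10)/(w + 6) + (3/10)/(w - 4)


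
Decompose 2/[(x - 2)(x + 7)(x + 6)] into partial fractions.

Using cover-up method: P = 1/36, Q = 2/9, R = -1/4
Result: (1/36)/(x - 2) + (2/9)/(x + 7) - (1/4)/(x + 6)


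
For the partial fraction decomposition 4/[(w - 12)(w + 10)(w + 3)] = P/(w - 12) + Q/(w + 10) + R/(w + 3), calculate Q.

Cover-up at w = -10: Q = 4/[(-10 - 12)(-10 + 3)] = 4/[(-22)(-7)] = 4/154 = 2/77


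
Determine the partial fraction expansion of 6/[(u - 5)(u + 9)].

6/(u - 5)(u + 9) = A/(u - 5) + B/(u + 9). A = 6/(5 + 9) = 3/7, B = 6/(-9 - 5) = -3/7
Result: (3/7)/(u - 5) - (3/7)/(u + 9)


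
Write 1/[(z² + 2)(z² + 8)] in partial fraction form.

Coefficient matching gives α = γ = 0, β = 1/(8-2) = 1/6, δ = -β = -1/6
Result: (1/6)/(z² + 2) - (1/6)/(z² + 8)


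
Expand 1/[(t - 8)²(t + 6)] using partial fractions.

Cover-up at t=-6: R = 1/(-6 - 8)² = 1/196. Cover-up at t=8: Q = 1/(8 + 6) = 1/14. Comparing t² coeff: P = -R = -1/196
Result: (-1/196)/(t - 8) + (1/14)/(t - 8)² + (1/196)/(t + 6)


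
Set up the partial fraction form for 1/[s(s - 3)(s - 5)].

Three distinct linear factors: α/s + β/(s - 3) + γ/(s - 5)


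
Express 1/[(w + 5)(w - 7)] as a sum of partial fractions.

1/(w + 5)(w - 7) = α/(w + 5) + β/(w - 7). α = 1/(-5 - 7) = -1/12, β = 1/(7 + 5) = 1/12
Result: (-1/12)/(w + 5) + (1/12)/(w - 7)


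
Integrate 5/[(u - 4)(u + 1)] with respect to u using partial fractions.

Decompose: 5/[(u - 4)(u + 1)] = 1/(u - 4) - 1/(u + 1). Integrate each term: ln|(u - 4)| - ln|(u + 1)| + C


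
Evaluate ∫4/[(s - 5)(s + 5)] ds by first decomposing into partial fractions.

Decompose: 4/[(s - 5)(s + 5)] = (2/5)/(s - 5) - (2/5)/(s + 5). Integrate each term: (2/5) ln|(s - 5)| - (2/5) ln|(s + 5)| + C


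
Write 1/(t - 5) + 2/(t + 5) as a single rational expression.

Common denominator (t - 5)(t + 5). Numerator: 1(t + 5) + 2(t - 5) = (t + 5) + (2t - 10) = 3t - 5
Result: (3t - 5)/[(t - 5)(t + 5)]


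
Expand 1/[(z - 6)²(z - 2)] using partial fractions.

Cover-up at z=2: R = 1/(2 - 6)² = 1/16. Cover-up at z=6: Q = 1/(6 - 2) = 1/4. Comparing z² coeff: P = -R = -1/16
Result: (-1/16)/(z - 6) + (1/4)/(z - 6)² + (1/16)/(z - 2)


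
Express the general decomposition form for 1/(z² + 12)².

Repeated quadratic factor: (Az + B)/(z² + 12) + (Cz + D)/(z² + 12)²


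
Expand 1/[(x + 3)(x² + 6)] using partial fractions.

Cover-up at x = -3: α = 1/((-3)² + 6) = 1/15. Then β = -α = -1/15, γ = -α·(0 - 3) = 1/5
Result: (1/15)/(x + 3) - ((1/15)x - 1/5)/(x² + 6)


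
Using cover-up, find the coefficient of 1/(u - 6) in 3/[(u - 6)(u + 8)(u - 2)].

Cover (u - 6), set u=6: 3/[(6 + 8)(6 - 2)] = 3/56


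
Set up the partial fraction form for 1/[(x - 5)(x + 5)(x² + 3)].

Two linear + quadratic: P/(x - 5) + Q/(x + 5) + (Rx + S)/(x² + 3)


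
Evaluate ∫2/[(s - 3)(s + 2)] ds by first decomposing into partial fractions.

Decompose: 2/[(s - 3)(s + 2)] = (2/5)/(s - 3) - (2/5)/(s + 2). Integrate each term: (2/5) ln|(s - 3)| - (2/5) ln|(s + 2)| + C


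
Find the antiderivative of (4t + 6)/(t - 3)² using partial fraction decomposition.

Decompose: P = 4, Q = 4·3 + 6 = 18, so (4t + 6)/(t - 3)² = 4/(t - 3) + 18/(t - 3)². Integrate: ∫ P/(t - 3) dt = 4 ln|(t - 3)|; ∫ Q/(t - 3)² dt = -18/(t - 3). Sum: 4 ln|(t - 3)| - 18/(t - 3) + C


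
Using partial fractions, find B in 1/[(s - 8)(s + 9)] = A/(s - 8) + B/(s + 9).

Cover-up at s = -9: B = 1/(-9 - 8) = -1/17


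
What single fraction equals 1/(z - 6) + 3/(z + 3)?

Common denominator (z - 6)(z + 3). Numerator: 1(z + 3) + 3(z - 6) = (z + 3) + (3z - 18) = 4z - 15
Result: (4z - 15)/[(z - 6)(z + 3)]


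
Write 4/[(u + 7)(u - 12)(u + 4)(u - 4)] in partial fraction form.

Using Heaviside cover-up: (-4/627)/(u + 7) + (1/608)/(u - 12) + (1/96)/(u + 4) - (1/176)/(u - 4)


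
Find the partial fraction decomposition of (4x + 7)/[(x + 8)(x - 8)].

At x=-8: α = (4·(-8) + 7)/(-8 - 8) = 25/16. At x=8: β = (4·8 + 7)/(8 + 8) = 39/16
Result: (25/16)/(x + 8) + (39/16)/(x - 8)


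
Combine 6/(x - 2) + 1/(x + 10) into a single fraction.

Common denominator (x - 2)(x + 10). Numerator: 6(x + 10) + 1(x - 2) = (6x + 60) + (x - 2) = 7x + 58
Result: (7x + 58)/[(x - 2)(x + 10)]


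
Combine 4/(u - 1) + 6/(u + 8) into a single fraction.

Common denominator (u - 1)(u + 8). Numerator: 4(u + 8) + 6(u - 1) = (4u + 32) + (6u - 6) = 10u + 26
Result: (10u + 26)/[(u - 1)(u + 8)]


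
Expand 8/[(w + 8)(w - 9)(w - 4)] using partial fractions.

Using cover-up method: A = 2/51, B = 8/85, C = -2/15
Result: (2/51)/(w + 8) + (8/85)/(w - 9) - (2/15)/(w - 4)


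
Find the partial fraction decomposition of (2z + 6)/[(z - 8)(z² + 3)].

At z=8: α = (2·8 + 6)/(8² + 3) = 22/67. β = -α = -22/67, γ = 2 - 8·α = -42/67
Result: (22/67)/(z - 8) - ((22/67)z + 42/67)/(z² + 3)


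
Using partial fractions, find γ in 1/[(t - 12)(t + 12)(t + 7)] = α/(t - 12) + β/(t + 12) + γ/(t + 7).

Cover-up at t = -7: γ = 1/[(-7 - 12)(-7 + 12)] = 1/[(-19)(5)] = -1/95


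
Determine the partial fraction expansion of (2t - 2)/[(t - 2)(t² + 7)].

At t=2: P = (2·2 - 2)/(2² + 7) = 2/11. Q = -P = -2/11, R = 2 - 2·P = 18/11
Result: (2/11)/(t - 2) - ((2/11)t - 18/11)/(t² + 7)


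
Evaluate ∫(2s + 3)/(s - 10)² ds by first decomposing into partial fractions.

Decompose: P = 2, Q = 2·10 + 3 = 23, so (2s + 3)/(s - 10)² = 2/(s - 10) + 23/(s - 10)². Integrate: ∫ P/(s - 10) ds = 2 ln|(s - 10)|; ∫ Q/(s - 10)² ds = -23/(s - 10). Sum: 2 ln|(s - 10)| - 23/(s - 10) + C


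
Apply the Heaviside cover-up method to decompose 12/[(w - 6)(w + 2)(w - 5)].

Cover (w - 6), w=6: α = 12/[(6 + 2)(6 - 5)] = 3/2. Cover (w + 2), w=-2: β = 12/[(-2 - 6)(-2 - 5)] = 3/14. Cover (w - 5), w=5: γ = 12/[(5 - 6)(5 + 2)] = -12/7.
Result: (3/2)/(w - 6) + (3/14)/(w + 2) - (12/7)/(w - 5)


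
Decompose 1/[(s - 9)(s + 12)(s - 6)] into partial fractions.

Using cover-up method: P = 1/63, Q = 1/378, R = -1/54
Result: (1/63)/(s - 9) + (1/378)/(s + 12) - (1/54)/(s - 6)


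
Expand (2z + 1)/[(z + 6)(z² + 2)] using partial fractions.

At z=-6: A = (2·(-6) + 1)/((-6)² + 2) = -11/38. B = -A = 11/38, C = 2 - (-6)·A = 5/19
Result: (-11/38)/(z + 6) + ((11/38)z + 5/19)/(z² + 2)


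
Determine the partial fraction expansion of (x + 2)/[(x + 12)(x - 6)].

At x=-12: α = (1·(-12) + 2)/(-12 - 6) = 5/9. At x=6: β = (1·6 + 2)/(6 + 12) = 4/9
Result: (5/9)/(x + 12) + (4/9)/(x - 6)


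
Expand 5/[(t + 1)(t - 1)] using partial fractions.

5/(t + 1)(t - 1) = A/(t + 1) + B/(t - 1). A = 5/(-1 - 1) = -5/2, B = 5/(1 + 1) = 5/2
Result: (-5/2)/(t + 1) + (5/2)/(t - 1)


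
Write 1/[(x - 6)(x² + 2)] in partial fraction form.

Cover-up at x = 6: P = 1/(6² + 2) = 1/38. Then Q = -P = -1/38, R = -P·(0 + 6) = -3/19
Result: (1/38)/(x - 6) - ((1/38)x + 3/19)/(x² + 2)


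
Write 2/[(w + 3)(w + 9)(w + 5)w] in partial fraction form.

Using Heaviside cover-up: (-1/18)/(w + 3) - (1/108)/(w + 9) + (1/20)/(w + 5) + (2/135)/w


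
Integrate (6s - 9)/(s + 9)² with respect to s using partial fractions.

Decompose: A = 6, B = 6·(-9) - 9 = -63, so (6s - 9)/(s + 9)² = 6/(s + 9) - 63/(s + 9)². Integrate: ∫ A/(s + 9) ds = 6 ln|(s + 9)|; ∫ B/(s + 9)² ds = 63/(s + 9). Sum: 6 ln|(s + 9)| + 63/(s + 9) + C


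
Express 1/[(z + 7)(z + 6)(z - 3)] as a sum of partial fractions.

Using cover-up method: P = 1/10, Q = -1/9, R = 1/90
Result: (1/10)/(z + 7) - (1/9)/(z + 6) + (1/90)/(z - 3)


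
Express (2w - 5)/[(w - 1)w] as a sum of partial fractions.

At w=1: P = (2·1 - 5)/(1 - 0) = -3. At w=0: Q = (2·0 - 5)/(0 - 1) = 5
Result: -3/(w - 1) + 5/w


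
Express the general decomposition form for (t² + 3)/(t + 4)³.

Repeated linear factor (power 3): A/(t + 4) + B/(t + 4)² + C/(t + 4)³


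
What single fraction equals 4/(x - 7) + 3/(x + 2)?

Common denominator (x - 7)(x + 2). Numerator: 4(x + 2) + 3(x - 7) = (4x + 8) + (3x - 21) = 7x - 13
Result: (7x - 13)/[(x - 7)(x + 2)]


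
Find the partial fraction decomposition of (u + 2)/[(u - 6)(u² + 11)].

At u=6: A = (1·6 + 2)/(6² + 11) = 8/47. B = -A = -8/47, C = 1 - 6·A = -1/47
Result: (8/47)/(u - 6) - ((8/47)u + 1/47)/(u² + 11)


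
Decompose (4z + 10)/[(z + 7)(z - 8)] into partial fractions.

At z=-7: P = (4·(-7) + 10)/(-7 - 8) = 6/5. At z=8: Q = (4·8 + 10)/(8 + 7) = 14/5
Result: (6/5)/(z + 7) + (14/5)/(z - 8)


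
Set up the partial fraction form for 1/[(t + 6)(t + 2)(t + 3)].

Three distinct linear factors: A/(t + 6) + B/(t + 2) + C/(t + 3)


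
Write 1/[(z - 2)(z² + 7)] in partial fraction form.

Cover-up at z = 2: A = 1/(2² + 7) = 1/11. Then B = -A = -1/11, C = -A·(0 + 2) = -2/11
Result: (1/11)/(z - 2) - ((1/11)z + 2/11)/(z² + 7)


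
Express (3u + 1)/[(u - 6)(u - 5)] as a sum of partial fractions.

At u=6: A = (3·6 + 1)/(6 - 5) = 19. At u=5: B = (3·5 + 1)/(5 - 6) = -16
Result: 19/(u - 6) - 16/(u - 5)


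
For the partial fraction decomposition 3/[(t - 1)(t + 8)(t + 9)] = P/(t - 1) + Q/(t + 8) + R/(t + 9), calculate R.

Cover-up at t = -9: R = 3/[(-9 - 1)(-9 + 8)] = 3/[(-10)(-1)] = 3/10


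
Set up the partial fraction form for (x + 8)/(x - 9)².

Repeated linear factor: A/(x - 9) + B/(x - 9)²


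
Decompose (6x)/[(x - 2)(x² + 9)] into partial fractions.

At x=2: P = (6·2 + 0)/(2² + 9) = 12/13. Q = -P = -12/13, R = 6 - 2·P = 54/13
Result: (12/13)/(x - 2) - ((12/13)x - 54/13)/(x² + 9)


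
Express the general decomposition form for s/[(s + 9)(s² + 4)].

Linear + irreducible quadratic: α/(s + 9) + (βs + γ)/(s² + 4)


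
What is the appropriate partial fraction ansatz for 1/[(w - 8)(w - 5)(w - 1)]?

Three distinct linear factors: A/(w - 8) + B/(w - 5) + C/(w - 1)


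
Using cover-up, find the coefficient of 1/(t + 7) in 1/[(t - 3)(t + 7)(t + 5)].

Cover (t + 7), set t=-7: 1/[(-7 - 3)(-7 + 5)] = 1/20


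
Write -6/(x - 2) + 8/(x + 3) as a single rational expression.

Common denominator (x - 2)(x + 3). Numerator: -6(x + 3) + 8(x - 2) = (-6x - 18) + (8x - 16) = 2x - 34
Result: (2x - 34)/[(x - 2)(x + 3)]


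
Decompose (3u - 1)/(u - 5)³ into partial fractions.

(3u - 1) = A(u - 5)² + B(u - 5) + C. At u = 5: C = 3·5 - 1 = 14. Coefficients: A = 0, B = 3
Result: 3/(u - 5)² + 14/(u - 5)³


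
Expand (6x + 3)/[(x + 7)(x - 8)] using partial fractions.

At x=-7: A = (6·(-7) + 3)/(-7 - 8) = 13/5. At x=8: B = (6·8 + 3)/(8 + 7) = 17/5
Result: (13/5)/(x + 7) + (17/5)/(x - 8)


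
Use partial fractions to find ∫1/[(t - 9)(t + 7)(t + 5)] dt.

Cover-up: α = 1/224, β = 1/32, γ = -1/28. Decomposition: (1/224)/(t - 9) + (1/32)/(t + 7) - (1/28)/(t + 5). Integrate each term: (1/224) ln|(t - 9)| + (1/32) ln|(t + 7)| - (1/28) ln|(t + 5)| + C


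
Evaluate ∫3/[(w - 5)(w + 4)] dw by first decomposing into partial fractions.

Decompose: 3/[(w - 5)(w + 4)] = (1/3)/(w - 5) - (1/3)/(w + 4). Integrate each term: (1/3) ln|(w - 5)| - (1/3) ln|(w + 4)| + C


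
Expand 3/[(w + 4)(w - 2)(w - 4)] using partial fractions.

Using cover-up method: A = 1/16, B = -1/4, C = 3/16
Result: (1/16)/(w + 4) - (1/4)/(w - 2) + (3/16)/(w - 4)


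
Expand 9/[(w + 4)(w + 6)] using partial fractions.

9/(w + 4)(w + 6) = P/(w + 4) + Q/(w + 6). P = 9/(-4 + 6) = 9/2, Q = 9/(-6 + 4) = -9/2
Result: (9/2)/(w + 4) - (9/2)/(w + 6)


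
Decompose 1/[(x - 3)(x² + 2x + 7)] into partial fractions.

Cover-up at x = 3: P = 1/(3² + 2·3 + 7) = 1/22. Then Q = -P = -1/22, R = -P·(2 + 3) = -5/22
Result: (1/22)/(x - 3) - ((1/22)x + 5/22)/(x² + 2x + 7)


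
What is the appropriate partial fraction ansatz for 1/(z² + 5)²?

Repeated quadratic factor: (Az + B)/(z² + 5) + (Cz + D)/(z² + 5)²


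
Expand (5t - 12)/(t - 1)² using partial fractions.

(5t - 12) = A(t - 1) + B. At t = 1: B = 5·1 - 12 = -7. Coeff of t: A = 5
Result: 5/(t - 1) - 7/(t - 1)²


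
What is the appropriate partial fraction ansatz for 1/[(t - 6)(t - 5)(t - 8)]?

Three distinct linear factors: P/(t - 6) + Q/(t - 5) + R/(t - 8)


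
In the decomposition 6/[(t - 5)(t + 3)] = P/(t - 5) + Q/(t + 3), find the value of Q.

Cover-up at t = -3: Q = 6/(-3 - 5) = -6/8 = -3/4


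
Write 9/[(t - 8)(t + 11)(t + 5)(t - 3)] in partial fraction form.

Using Heaviside cover-up: (9/1235)/(t - 8) - (3/532)/(t + 11) + (3/208)/(t + 5) - (9/560)/(t - 3)


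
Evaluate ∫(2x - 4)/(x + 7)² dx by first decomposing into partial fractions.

Decompose: A = 2, B = 2·(-7) - 4 = -18, so (2x - 4)/(x + 7)² = 2/(x + 7) - 18/(x + 7)². Integrate: ∫ A/(x + 7) dx = 2 ln|(x + 7)|; ∫ B/(x + 7)² dx = 18/(x + 7). Sum: 2 ln|(x + 7)| + 18/(x + 7) + C


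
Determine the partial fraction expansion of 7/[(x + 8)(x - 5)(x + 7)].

Using cover-up method: A = 7/13, B = 7/156, C = -7/12
Result: (7/13)/(x + 8) + (7/156)/(x - 5) - (7/12)/(x + 7)


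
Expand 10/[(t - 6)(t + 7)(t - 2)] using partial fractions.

Using cover-up method: α = 5/26, β = 10/117, γ = -5/18
Result: (5/26)/(t - 6) + (10/117)/(t + 7) - (5/18)/(t - 2)


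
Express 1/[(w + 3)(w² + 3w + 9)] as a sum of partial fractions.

Cover-up at w = -3: α = 1/((-3)² + 3·(-3) + 9) = 1/9. Then β = -α = -1/9, γ = -α·(3 - 3) = 0
Result: (1/9)/(w + 3) - ((1/9)w)/(w² + 3w + 9)


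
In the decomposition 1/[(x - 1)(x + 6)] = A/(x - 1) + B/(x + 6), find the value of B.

Cover-up at x = -6: B = 1/(-6 - 1) = -1/7


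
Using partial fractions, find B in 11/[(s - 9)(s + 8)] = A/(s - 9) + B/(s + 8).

Cover-up at s = -8: B = 11/(-8 - 9) = -11/17


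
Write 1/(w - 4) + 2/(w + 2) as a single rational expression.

Common denominator (w - 4)(w + 2). Numerator: 1(w + 2) + 2(w - 4) = (w + 2) + (2w - 8) = 3w - 6
Result: (3w - 6)/[(w - 4)(w + 2)]


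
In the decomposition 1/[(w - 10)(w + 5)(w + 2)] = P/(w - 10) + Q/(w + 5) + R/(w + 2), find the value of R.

Cover-up at w = -2: R = 1/[(-2 - 10)(-2 + 5)] = 1/[(-12)(3)] = -1/36


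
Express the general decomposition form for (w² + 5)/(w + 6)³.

Repeated linear factor (power 3): P/(w + 6) + Q/(w + 6)² + R/(w + 6)³


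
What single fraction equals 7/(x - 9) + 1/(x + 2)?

Common denominator (x - 9)(x + 2). Numerator: 7(x + 2) + 1(x - 9) = (7x + 14) + (x - 9) = 8x + 5
Result: (8x + 5)/[(x - 9)(x + 2)]


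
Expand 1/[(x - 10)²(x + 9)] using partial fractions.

Cover-up at x=-9: γ = 1/(-9 - 10)² = 1/361. Cover-up at x=10: β = 1/(10 + 9) = 1/19. Comparing x² coeff: α = -γ = -1/361
Result: (-1/361)/(x - 10) + (1/19)/(x - 10)² + (1/361)/(x + 9)


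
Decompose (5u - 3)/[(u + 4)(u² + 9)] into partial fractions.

At u=-4: P = (5·(-4) - 3)/((-4)² + 9) = -23/25. Q = -P = 23/25, R = 5 - (-4)·P = 33/25
Result: (-23/25)/(u + 4) + ((23/25)u + 33/25)/(u² + 9)


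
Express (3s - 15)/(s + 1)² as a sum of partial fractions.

(3s - 15) = P(s + 1) + Q. At s = -1: Q = 3·(-1) - 15 = -18. Coeff of s: P = 3
Result: 3/(s + 1) - 18/(s + 1)²


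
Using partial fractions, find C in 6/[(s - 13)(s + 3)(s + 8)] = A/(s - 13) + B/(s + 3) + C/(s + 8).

Cover-up at s = -8: C = 6/[(-8 - 13)(-8 + 3)] = 6/[(-21)(-5)] = 6/105 = 2/35


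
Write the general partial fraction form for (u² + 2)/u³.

Repeated linear factor (power 3): P/u + Q/u² + R/u³


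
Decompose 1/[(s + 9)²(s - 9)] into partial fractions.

Cover-up at s=9: R = 1/(9 + 9)² = 1/324. Cover-up at s=-9: Q = 1/(-9 - 9) = -1/18. Comparing s² coeff: P = -R = -1/324
Result: (-1/324)/(s + 9) - (1/18)/(s + 9)² + (1/324)/(s - 9)


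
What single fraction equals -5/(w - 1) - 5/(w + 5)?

Common denominator (w - 1)(w + 5). Numerator: -5(w + 5) - 5(w - 1) = (-5w - 25) - (5w - 5) = -10w - 20
Result: (-10w - 20)/[(w - 1)(w + 5)]


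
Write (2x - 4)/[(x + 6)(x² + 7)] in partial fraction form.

At x=-6: α = (2·(-6) - 4)/((-6)² + 7) = -16/43. β = -α = 16/43, γ = 2 - (-6)·α = -10/43
Result: (-16/43)/(x + 6) + ((16/43)x - 10/43)/(x² + 7)


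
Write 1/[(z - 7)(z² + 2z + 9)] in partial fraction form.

Cover-up at z = 7: P = 1/(7² + 2·7 + 9) = 1/72. Then Q = -P = -1/72, R = -P·(2 + 7) = -1/8
Result: (1/72)/(z - 7) - ((1/72)z + 1/8)/(z² + 2z + 9)


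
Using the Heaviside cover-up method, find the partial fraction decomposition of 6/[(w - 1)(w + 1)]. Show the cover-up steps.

Cover (w - 1): set w=1, get α = 6/(1 + 1) = 3. Cover (w + 1): set w=-1, get β = 6/(-1 - 1) = -3.
Result: 3/(w - 1) - 3/(w + 1)


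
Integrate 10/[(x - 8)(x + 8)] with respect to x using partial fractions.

Decompose: 10/[(x - 8)(x + 8)] = (5/8)/(x - 8) - (5/8)/(x + 8). Integrate each term: (5/8) ln|(x - 8)| - (5/8) ln|(x + 8)| + C


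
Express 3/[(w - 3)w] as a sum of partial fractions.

3/(w - 3)w = α/(w - 3) + β/w. α = 3/(3 - 0) = 1, β = 3/(0 - 3) = -1
Result: 1/(w - 3) - 1/w


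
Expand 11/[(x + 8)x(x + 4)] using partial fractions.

Using cover-up method: P = 11/32, Q = 11/32, R = -11/16
Result: (11/32)/(x + 8) + (11/32)/x - (11/16)/(x + 4)


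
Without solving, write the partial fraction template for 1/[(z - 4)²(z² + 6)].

Repeated linear + quadratic: α/(z - 4) + β/(z - 4)² + (γz + δ)/(z² + 6)


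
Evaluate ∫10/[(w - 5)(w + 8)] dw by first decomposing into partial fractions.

Decompose: 10/[(w - 5)(w + 8)] = (10/13)/(w - 5) - (10/13)/(w + 8). Integrate each term: (10/13) ln|(w - 5)| - (10/13) ln|(w + 8)| + C


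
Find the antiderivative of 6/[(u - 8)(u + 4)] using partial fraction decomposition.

Decompose: 6/[(u - 8)(u + 4)] = (1/2)/(u - 8) - (1/2)/(u + 4). Integrate each term: (1/2) ln|(u - 8)| - (1/2) ln|(u + 4)| + C


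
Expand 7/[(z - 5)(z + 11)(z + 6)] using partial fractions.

Using cover-up method: α = 7/176, β = 7/80, γ = -7/55
Result: (7/176)/(z - 5) + (7/80)/(z + 11) - (7/55)/(z + 6)


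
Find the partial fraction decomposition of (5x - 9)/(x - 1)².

(5x - 9) = P(x - 1) + Q. At x = 1: Q = 5·1 - 9 = -4. Coeff of x: P = 5
Result: 5/(x - 1) - 4/(x - 1)²


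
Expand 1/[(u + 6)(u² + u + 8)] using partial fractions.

Cover-up at u = -6: P = 1/((-6)² + 1·(-6) + 8) = 1/38. Then Q = -P = -1/38, R = -P·(1 - 6) = 5/38
Result: (1/38)/(u + 6) - ((1/38)u - 5/38)/(u² + u + 8)


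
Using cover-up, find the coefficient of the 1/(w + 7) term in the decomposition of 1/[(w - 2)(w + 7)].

Cover (w + 7), set w=-7: 1/((w - 2) at w=-7) = 1/(-9) = -1/9


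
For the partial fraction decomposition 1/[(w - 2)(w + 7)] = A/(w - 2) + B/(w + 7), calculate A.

Cover-up at w = 2: A = 1/(2 + 7) = 1/9


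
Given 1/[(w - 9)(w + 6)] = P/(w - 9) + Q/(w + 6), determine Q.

Cover-up at w = -6: Q = 1/(-6 - 9) = -1/15


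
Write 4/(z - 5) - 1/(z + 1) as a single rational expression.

Common denominator (z - 5)(z + 1). Numerator: 4(z + 1) - 1(z - 5) = (4z + 4) - (z - 5) = 3z + 9
Result: (3z + 9)/[(z - 5)(z + 1)]


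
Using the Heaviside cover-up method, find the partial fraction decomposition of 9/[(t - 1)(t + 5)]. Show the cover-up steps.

Cover (t - 1): set t=1, get A = 9/(1 + 5) = 3/2. Cover (t + 5): set t=-5, get B = 9/(-5 - 1) = -3/2.
Result: (3/2)/(t - 1) - (3/2)/(t + 5)


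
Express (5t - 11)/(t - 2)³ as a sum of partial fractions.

(5t - 11) = P(t - 2)² + Q(t - 2) + R. At t = 2: R = 5·2 - 11 = -1. Coefficients: P = 0, Q = 5
Result: 5/(t - 2)² - 1/(t - 2)³


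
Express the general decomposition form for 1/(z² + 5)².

Repeated quadratic factor: (Az + B)/(z² + 5) + (Cz + D)/(z² + 5)²


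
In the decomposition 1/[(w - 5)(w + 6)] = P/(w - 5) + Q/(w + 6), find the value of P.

Cover-up at w = 5: P = 1/(5 + 6) = 1/11


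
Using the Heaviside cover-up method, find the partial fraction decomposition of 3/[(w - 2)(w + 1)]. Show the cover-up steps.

Cover (w - 2): set w=2, get P = 3/(2 + 1) = 1. Cover (w + 1): set w=-1, get Q = 3/(-1 - 2) = -1.
Result: 1/(w - 2) - 1/(w + 1)


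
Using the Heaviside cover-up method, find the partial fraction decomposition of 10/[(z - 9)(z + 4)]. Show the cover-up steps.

Cover (z - 9): set z=9, get A = 10/(9 + 4) = 10/13. Cover (z + 4): set z=-4, get B = 10/(-4 - 9) = -10/13.
Result: (10/13)/(z - 9) - (10/13)/(z + 4)


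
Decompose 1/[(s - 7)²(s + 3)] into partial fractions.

Cover-up at s=-3: C = 1/(-3 - 7)² = 1/100. Cover-up at s=7: B = 1/(7 + 3) = 1/10. Comparing s² coeff: A = -C = -1/100
Result: (-1/100)/(s - 7) + (1/10)/(s - 7)² + (1/100)/(s + 3)


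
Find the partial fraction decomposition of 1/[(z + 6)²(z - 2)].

Cover-up at z=2: R = 1/(2 + 6)² = 1/64. Cover-up at z=-6: Q = 1/(-6 - 2) = -1/8. Comparing z² coeff: P = -R = -1/64
Result: (-1/64)/(z + 6) - (1/8)/(z + 6)² + (1/64)/(z - 2)


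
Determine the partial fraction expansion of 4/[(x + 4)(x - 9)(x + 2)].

Using cover-up method: P = 2/13, Q = 4/143, R = -2/11
Result: (2/13)/(x + 4) + (4/143)/(x - 9) - (2/11)/(x + 2)


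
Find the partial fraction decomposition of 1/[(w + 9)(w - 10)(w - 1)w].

Using Heaviside cover-up: (-1/1710)/(w + 9) + (1/1710)/(w - 10) - (1/90)/(w - 1) + (1/90)/w


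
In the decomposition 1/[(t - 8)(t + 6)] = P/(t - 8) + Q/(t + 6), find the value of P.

Cover-up at t = 8: P = 1/(8 + 6) = 1/14


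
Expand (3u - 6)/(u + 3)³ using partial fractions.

(3u - 6) = P(u + 3)² + Q(u + 3) + R. At u = -3: R = 3·(-3) - 6 = -15. Coefficients: P = 0, Q = 3
Result: 3/(u + 3)² - 15/(u + 3)³


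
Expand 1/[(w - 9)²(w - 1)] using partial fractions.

Cover-up at w=1: R = 1/(1 - 9)² = 1/64. Cover-up at w=9: Q = 1/(9 - 1) = 1/8. Comparing w² coeff: P = -R = -1/64
Result: (-1/64)/(w - 9) + (1/8)/(w - 9)² + (1/64)/(w - 1)


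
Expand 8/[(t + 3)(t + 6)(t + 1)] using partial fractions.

Using cover-up method: α = -4/3, β = 8/15, γ = 4/5
Result: (-4/3)/(t + 3) + (8/15)/(t + 6) + (4/5)/(t + 1)


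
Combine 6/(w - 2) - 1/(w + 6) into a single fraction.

Common denominator (w - 2)(w + 6). Numerator: 6(w + 6) - 1(w - 2) = (6w + 36) - (w - 2) = 5w + 38
Result: (5w + 38)/[(w - 2)(w + 6)]


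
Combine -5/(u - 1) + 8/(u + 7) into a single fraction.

Common denominator (u - 1)(u + 7). Numerator: -5(u + 7) + 8(u - 1) = (-5u - 35) + (8u - 8) = 3u - 43
Result: (3u - 43)/[(u - 1)(u + 7)]


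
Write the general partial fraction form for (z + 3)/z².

Repeated linear factor: A/z + B/z²


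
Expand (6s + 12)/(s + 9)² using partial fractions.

(6s + 12) = P(s + 9) + Q. At s = -9: Q = 6·(-9) + 12 = -42. Coeff of s: P = 6
Result: 6/(s + 9) - 42/(s + 9)²


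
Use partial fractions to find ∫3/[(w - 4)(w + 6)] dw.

Decompose: 3/[(w - 4)(w + 6)] = (3/10)/(w - 4) - (3/10)/(w + 6). Integrate each term: (3/10) ln|(w - 4)| - (3/10) ln|(w + 6)| + C


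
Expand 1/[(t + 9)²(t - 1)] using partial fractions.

Cover-up at t=1: C = 1/(1 + 9)² = 1/100. Cover-up at t=-9: B = 1/(-9 - 1) = -1/10. Comparing t² coeff: A = -C = -1/100
Result: (-1/100)/(t + 9) - (1/10)/(t + 9)² + (1/100)/(t - 1)


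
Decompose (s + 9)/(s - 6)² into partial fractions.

(s + 9) = P(s - 6) + Q. At s = 6: Q = 1·6 + 9 = 15. Coeff of s: P = 1
Result: 1/(s - 6) + 15/(s - 6)²


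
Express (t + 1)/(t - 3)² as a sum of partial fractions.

(t + 1) = A(t - 3) + B. At t = 3: B = 1·3 + 1 = 4. Coeff of t: A = 1
Result: 1/(t - 3) + 4/(t - 3)²


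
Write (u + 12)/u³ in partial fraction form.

(u + 12) = αu² + βu + γ. At u = 0: γ = 1·0 + 12 = 12. Coefficients: α = 0, β = 1
Result: 1/u² + 12/u³


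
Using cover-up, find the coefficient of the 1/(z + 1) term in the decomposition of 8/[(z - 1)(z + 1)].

Cover (z + 1), set z=-1: 8/((z - 1) at z=-1) = 8/(-2) = -4


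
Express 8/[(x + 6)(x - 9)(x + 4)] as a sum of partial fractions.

Using cover-up method: α = 4/15, β = 8/195, γ = -4/13
Result: (4/15)/(x + 6) + (8/195)/(x - 9) - (4/13)/(x + 4)


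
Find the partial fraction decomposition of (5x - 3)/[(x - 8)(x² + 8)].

At x=8: α = (5·8 - 3)/(8² + 8) = 37/72. β = -α = -37/72, γ = 5 - 8·α = 8/9
Result: (37/72)/(x - 8) - ((37/72)x - 8/9)/(x² + 8)


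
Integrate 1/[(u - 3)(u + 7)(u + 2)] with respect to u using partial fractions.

Cover-up: P = 1/50, Q = 1/50, R = -1/25. Decomposition: (1/50)/(u - 3) + (1/50)/(u + 7) - (1/25)/(u + 2). Integrate each term: (1/50) ln|(u - 3)| + (1/50) ln|(u + 7)| - (1/25) ln|(u + 2)| + C


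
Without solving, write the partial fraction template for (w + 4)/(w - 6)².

Repeated linear factor: P/(w - 6) + Q/(w - 6)²


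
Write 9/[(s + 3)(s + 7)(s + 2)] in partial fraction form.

Using cover-up method: A = -9/4, B = 9/20, C = 9/5
Result: (-9/4)/(s + 3) + (9/20)/(s + 7) + (9/5)/(s + 2)


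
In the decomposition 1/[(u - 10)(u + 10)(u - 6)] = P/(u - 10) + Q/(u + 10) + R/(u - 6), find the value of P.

Cover-up at u = 10: P = 1/[(10 + 10)(10 - 6)] = 1/[(20)(4)] = 1/80


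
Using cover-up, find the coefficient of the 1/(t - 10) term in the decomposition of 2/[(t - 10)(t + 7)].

Cover (t - 10), set t=10: 2/((t + 7) at t=10) = 2/(17) = 2/17


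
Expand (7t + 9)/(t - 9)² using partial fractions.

(7t + 9) = P(t - 9) + Q. At t = 9: Q = 7·9 + 9 = 72. Coeff of t: P = 7
Result: 7/(t - 9) + 72/(t - 9)²


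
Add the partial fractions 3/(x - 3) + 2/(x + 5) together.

Common denominator (x - 3)(x + 5). Numerator: 3(x + 5) + 2(x - 3) = (3x + 15) + (2x - 6) = 5x + 9
Result: (5x + 9)/[(x - 3)(x + 5)]


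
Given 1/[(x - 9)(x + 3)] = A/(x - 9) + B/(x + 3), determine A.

Cover-up at x = 9: A = 1/(9 + 3) = 1/12


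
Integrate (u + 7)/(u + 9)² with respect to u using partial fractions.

Decompose: A = 1, B = 1·(-9) + 7 = -2, so (u + 7)/(u + 9)² = 1/(u + 9) - 2/(u + 9)². Integrate: ∫ A/(u + 9) du = ln|(u + 9)|; ∫ B/(u + 9)² du = 2/(u + 9). Sum: ln|(u + 9)| + 2/(u + 9) + C


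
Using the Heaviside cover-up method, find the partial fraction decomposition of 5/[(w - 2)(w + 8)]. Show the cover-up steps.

Cover (w - 2): set w=2, get α = 5/(2 + 8) = 1/2. Cover (w + 8): set w=-8, get β = 5/(-8 - 2) = -1/2.
Result: (1/2)/(w - 2) - (1/2)/(w + 8)


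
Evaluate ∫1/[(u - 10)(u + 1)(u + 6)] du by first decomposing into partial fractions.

Cover-up: α = 1/176, β = -1/55, γ = 1/80. Decomposition: (1/176)/(u - 10) - (1/55)/(u + 1) + (1/80)/(u + 6). Integrate each term: (1/176) ln|(u - 10)| - (1/55) ln|(u + 1)| + (1/80) ln|(u + 6)| + C


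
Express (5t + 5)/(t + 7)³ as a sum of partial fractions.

(5t + 5) = α(t + 7)² + β(t + 7) + γ. At t = -7: γ = 5·(-7) + 5 = -30. Coefficients: α = 0, β = 5
Result: 5/(t + 7)² - 30/(t + 7)³


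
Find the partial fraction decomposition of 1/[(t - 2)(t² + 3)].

Cover-up at t = 2: P = 1/(2² + 3) = 1/7. Then Q = -P = -1/7, R = -P·(0 + 2) = -2/7
Result: (1/7)/(t - 2) - ((1/7)t + 2/7)/(t² + 3)


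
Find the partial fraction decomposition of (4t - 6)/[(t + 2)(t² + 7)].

At t=-2: α = (4·(-2) - 6)/((-2)² + 7) = -14/11. β = -α = 14/11, γ = 4 - (-2)·α = 16/11
Result: (-14/11)/(t + 2) + ((14/11)t + 16/11)/(t² + 7)


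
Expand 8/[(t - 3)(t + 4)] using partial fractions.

8/(t - 3)(t + 4) = A/(t - 3) + B/(t + 4). A = 8/(3 + 4) = 8/7, B = 8/(-4 - 3) = -8/7
Result: (8/7)/(t - 3) - (8/7)/(t + 4)


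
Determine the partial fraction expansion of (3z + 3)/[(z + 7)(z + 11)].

At z=-7: α = (3·(-7) + 3)/(-7 + 11) = -9/2. At z=-11: β = (3·(-11) + 3)/(-11 + 7) = 15/2
Result: (-9/2)/(z + 7) + (15/2)/(z + 11)


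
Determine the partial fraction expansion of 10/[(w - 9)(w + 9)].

10/(w - 9)(w + 9) = A/(w - 9) + B/(w + 9). A = 10/(9 + 9) = 5/9, B = 10/(-9 - 9) = -5/9
Result: (5/9)/(w - 9) - (5/9)/(w + 9)


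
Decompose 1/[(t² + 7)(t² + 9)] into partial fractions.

Coefficient matching gives P = R = 0, Q = 1/(9-7) = 1/2, S = -Q = -1/2
Result: (1/2)/(t² + 7) - (1/2)/(t² + 9)


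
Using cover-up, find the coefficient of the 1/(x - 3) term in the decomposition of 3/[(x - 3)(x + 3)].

Cover (x - 3), set x=3: 3/((x + 3) at x=3) = 3/(6) = 1/2


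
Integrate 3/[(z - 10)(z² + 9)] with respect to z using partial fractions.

Cover-up at z=10: α = 3/(10²+9) = 3/109. Coeff matching: β = -3/109, γ = -30/109. Decomposition: (3/109)/(z - 10) - ((3/109)z + 30/109)/(z² + 9). Integrate: linear → ln, quadratic → (1/2)ln + arctan: (3/109) ln|(z - 10)| - (3/218) ln(z² + 9) - (10/109) arctan(z/3) + C


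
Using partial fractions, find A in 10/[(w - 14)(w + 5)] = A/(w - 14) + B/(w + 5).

Cover-up at w = 14: A = 10/(14 + 5) = 10/19


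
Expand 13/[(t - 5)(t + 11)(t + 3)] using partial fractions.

Using cover-up method: P = 13/128, Q = 13/128, R = -13/64
Result: (13/128)/(t - 5) + (13/128)/(t + 11) - (13/64)/(t + 3)


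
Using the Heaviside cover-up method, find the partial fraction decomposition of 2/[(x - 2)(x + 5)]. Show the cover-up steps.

Cover (x - 2): set x=2, get P = 2/(2 + 5) = 2/7. Cover (x + 5): set x=-5, get Q = 2/(-5 - 2) = -2/7.
Result: (2/7)/(x - 2) - (2/7)/(x + 5)


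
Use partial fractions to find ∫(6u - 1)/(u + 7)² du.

Decompose: P = 6, Q = 6·(-7) - 1 = -43, so (6u - 1)/(u + 7)² = 6/(u + 7) - 43/(u + 7)². Integrate: ∫ P/(u + 7) du = 6 ln|(u + 7)|; ∫ Q/(u + 7)² du = 43/(u + 7). Sum: 6 ln|(u + 7)| + 43/(u + 7) + C


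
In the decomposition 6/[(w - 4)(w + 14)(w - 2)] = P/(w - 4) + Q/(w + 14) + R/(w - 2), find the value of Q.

Cover-up at w = -14: Q = 6/[(-14 - 4)(-14 - 2)] = 6/[(-18)(-16)] = 6/288 = 1/48


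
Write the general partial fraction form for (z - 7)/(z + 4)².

Repeated linear factor: A/(z + 4) + B/(z + 4)²


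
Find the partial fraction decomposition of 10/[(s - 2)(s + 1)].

10/(s - 2)(s + 1) = A/(s - 2) + B/(s + 1). A = 10/(2 + 1) = 10/3, B = 10/(-1 - 2) = -10/3
Result: (10/3)/(s - 2) - (10/3)/(s + 1)


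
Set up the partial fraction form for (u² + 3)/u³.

Repeated linear factor (power 3): α/u + β/u² + γ/u³


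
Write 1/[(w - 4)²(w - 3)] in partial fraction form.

Cover-up at w=3: C = 1/(3 - 4)² = 1. Cover-up at w=4: B = 1/(4 - 3) = 1. Comparing w² coeff: A = -C = -1
Result: -1/(w - 4) + 1/(w - 4)² + 1/(w - 3)


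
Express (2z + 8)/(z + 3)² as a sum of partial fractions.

(2z + 8) = A(z + 3) + B. At z = -3: B = 2·(-3) + 8 = 2. Coeff of z: A = 2
Result: 2/(z + 3) + 2/(z + 3)²


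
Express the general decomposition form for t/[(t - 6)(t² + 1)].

Linear + irreducible quadratic: A/(t - 6) + (Bt + C)/(t² + 1)


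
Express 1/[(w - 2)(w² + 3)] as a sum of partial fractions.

Cover-up at w = 2: A = 1/(2² + 3) = 1/7. Then B = -A = -1/7, C = -A·(0 + 2) = -2/7
Result: (1/7)/(w - 2) - ((1/7)w + 2/7)/(w² + 3)


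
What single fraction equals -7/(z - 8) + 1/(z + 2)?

Common denominator (z - 8)(z + 2). Numerator: -7(z + 2) + 1(z - 8) = (-7z - 14) + (z - 8) = -6z - 22
Result: (-6z - 22)/[(z - 8)(z + 2)]


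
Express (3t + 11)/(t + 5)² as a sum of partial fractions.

(3t + 11) = α(t + 5) + β. At t = -5: β = 3·(-5) + 11 = -4. Coeff of t: α = 3
Result: 3/(t + 5) - 4/(t + 5)²


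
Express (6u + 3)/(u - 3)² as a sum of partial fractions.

(6u + 3) = α(u - 3) + β. At u = 3: β = 6·3 + 3 = 21. Coeff of u: α = 6
Result: 6/(u - 3) + 21/(u - 3)²


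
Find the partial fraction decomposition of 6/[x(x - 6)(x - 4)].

Using cover-up method: α = 1/4, β = 1/2, γ = -3/4
Result: (1/4)/x + (1/2)/(x - 6) - (3/4)/(x - 4)


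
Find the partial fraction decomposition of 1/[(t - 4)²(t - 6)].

Cover-up at t=6: C = 1/(6 - 4)² = 1/4. Cover-up at t=4: B = 1/(4 - 6) = -1/2. Comparing t² coeff: A = -C = -1/4
Result: (-1/4)/(t - 4) - (1/2)/(t - 4)² + (1/4)/(t - 6)


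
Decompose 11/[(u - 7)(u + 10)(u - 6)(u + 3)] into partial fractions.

Using Heaviside cover-up: (11/170)/(u - 7) - (11/1904)/(u + 10) - (11/144)/(u - 6) + (11/630)/(u + 3)


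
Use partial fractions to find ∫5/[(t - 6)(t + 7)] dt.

Decompose: 5/[(t - 6)(t + 7)] = (5/13)/(t - 6) - (5/13)/(t + 7). Integrate each term: (5/13) ln|(t - 6)| - (5/13) ln|(t + 7)| + C


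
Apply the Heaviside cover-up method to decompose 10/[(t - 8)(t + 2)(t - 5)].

Cover (t - 8), t=8: P = 10/[(8 + 2)(8 - 5)] = 1/3. Cover (t + 2), t=-2: Q = 10/[(-2 - 8)(-2 - 5)] = 1/7. Cover (t - 5), t=5: R = 10/[(5 - 8)(5 + 2)] = -10/21.
Result: (1/3)/(t - 8) + (1/7)/(t + 2) - (10/21)/(t - 5)


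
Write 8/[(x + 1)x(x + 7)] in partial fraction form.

Using cover-up method: P = -4/3, Q = 8/7, R = 4/21
Result: (-4/3)/(x + 1) + (8/7)/x + (4/21)/(x + 7)


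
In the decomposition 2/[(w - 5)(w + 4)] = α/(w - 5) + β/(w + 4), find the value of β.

Cover-up at w = -4: β = 2/(-4 - 5) = -2/9


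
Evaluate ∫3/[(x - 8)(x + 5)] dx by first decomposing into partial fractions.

Decompose: 3/[(x - 8)(x + 5)] = (3/13)/(x - 8) - (3/13)/(x + 5). Integrate each term: (3/13) ln|(x - 8)| - (3/13) ln|(x + 5)| + C


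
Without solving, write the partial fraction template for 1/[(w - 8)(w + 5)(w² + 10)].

Two linear + quadratic: P/(w - 8) + Q/(w + 5) + (Rw + S)/(w² + 10)


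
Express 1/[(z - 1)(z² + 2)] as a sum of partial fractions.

Cover-up at z = 1: A = 1/(1² + 2) = 1/3. Then B = -A = -1/3, C = -A·(0 + 1) = -1/3
Result: (1/3)/(z - 1) - ((1/3)z + 1/3)/(z² + 2)


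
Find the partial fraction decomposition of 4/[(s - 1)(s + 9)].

4/(s - 1)(s + 9) = A/(s - 1) + B/(s + 9). A = 4/(1 + 9) = 2/5, B = 4/(-9 - 1) = -2/5
Result: (2/5)/(s - 1) - (2/5)/(s + 9)


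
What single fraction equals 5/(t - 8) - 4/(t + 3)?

Common denominator (t - 8)(t + 3). Numerator: 5(t + 3) - 4(t - 8) = (5t + 15) - (4t - 32) = t + 47
Result: (t + 47)/[(t - 8)(t + 3)]


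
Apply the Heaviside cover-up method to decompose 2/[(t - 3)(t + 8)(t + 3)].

Cover (t - 3), t=3: A = 2/[(3 + 8)(3 + 3)] = 1/33. Cover (t + 8), t=-8: B = 2/[(-8 - 3)(-8 + 3)] = 2/55. Cover (t + 3), t=-3: C = 2/[(-3 - 3)(-3 + 8)] = -1/15.
Result: (1/33)/(t - 3) + (2/55)/(t + 8) - (1/15)/(t + 3)


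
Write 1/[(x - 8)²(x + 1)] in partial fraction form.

Cover-up at x=-1: γ = 1/(-1 - 8)² = 1/81. Cover-up at x=8: β = 1/(8 + 1) = 1/9. Comparing x² coeff: α = -γ = -1/81
Result: (-1/81)/(x - 8) + (1/9)/(x - 8)² + (1/81)/(x + 1)


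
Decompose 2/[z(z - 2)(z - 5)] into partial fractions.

Using cover-up method: α = 1/5, β = -1/3, γ = 2/15
Result: (1/5)/z - (1/3)/(z - 2) + (2/15)/(z - 5)
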